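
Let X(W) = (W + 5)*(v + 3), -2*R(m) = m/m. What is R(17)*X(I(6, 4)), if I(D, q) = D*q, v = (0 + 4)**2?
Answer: -551/2 ≈ -275.50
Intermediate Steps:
R(m) = -1/2 (R(m) = -m/(2*m) = -1/2*1 = -1/2)
v = 16 (v = 4**2 = 16)
X(W) = 95 + 19*W (X(W) = (W + 5)*(16 + 3) = (5 + W)*19 = 95 + 19*W)
R(17)*X(I(6, 4)) = -(95 + 19*(6*4))/2 = -(95 + 19*24)/2 = -(95 + 456)/2 = -1/2*551 = -551/2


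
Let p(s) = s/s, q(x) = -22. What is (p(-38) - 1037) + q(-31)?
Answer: -1058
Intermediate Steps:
p(s) = 1
(p(-38) - 1037) + q(-31) = (1 - 1037) - 22 = -1036 - 22 = -1058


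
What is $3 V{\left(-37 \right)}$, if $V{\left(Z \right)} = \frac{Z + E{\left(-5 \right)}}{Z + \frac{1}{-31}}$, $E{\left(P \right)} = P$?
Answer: $\frac{279}{82} \approx 3.4024$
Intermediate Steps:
$V{\left(Z \right)} = \frac{-5 + Z}{- \frac{1}{31} + Z}$ ($V{\left(Z \right)} = \frac{Z - 5}{Z + \frac{1}{-31}} = \frac{-5 + Z}{Z - \frac{1}{31}} = \frac{-5 + Z}{- \frac{1}{31} + Z}$)
$3 V{\left(-37 \right)} = 3 \frac{31 \left(-5 - 37\right)}{-1 + 31 \left(-37\right)} = 3 \cdot 31 \frac{1}{-1 - 1147} \left(-42\right) = 3 \cdot 31 \frac{1}{-1148} \left(-42\right) = 3 \cdot 31 \left(- \frac{1}{1148}\right) \left(-42\right) = 3 \cdot \frac{93}{82} = \frac{279}{82}$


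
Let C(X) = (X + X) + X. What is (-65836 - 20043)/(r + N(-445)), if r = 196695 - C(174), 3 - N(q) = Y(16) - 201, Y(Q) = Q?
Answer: -85879/196361 ≈ -0.43735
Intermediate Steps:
C(X) = 3*X (C(X) = 2*X + X = 3*X)
N(q) = 188 (N(q) = 3 - (16 - 201) = 3 - 1*(-185) = 3 + 185 = 188)
r = 196173 (r = 196695 - 3*174 = 196695 - 1*522 = 196695 - 522 = 196173)
(-65836 - 20043)/(r + N(-445)) = (-65836 - 20043)/(196173 + 188) = -85879/196361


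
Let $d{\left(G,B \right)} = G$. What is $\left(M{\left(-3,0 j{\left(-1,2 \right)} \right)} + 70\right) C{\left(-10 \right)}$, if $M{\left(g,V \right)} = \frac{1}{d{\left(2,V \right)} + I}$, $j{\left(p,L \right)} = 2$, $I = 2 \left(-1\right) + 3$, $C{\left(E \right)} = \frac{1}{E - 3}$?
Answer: $- \frac{211}{39} \approx -5.4103$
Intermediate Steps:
$C{\left(E \right)} = \frac{1}{-3 + E}$
$I = 1$ ($I = -2 + 3 = 1$)
$M{\left(g,V \right)} = \frac{1}{3}$ ($M{\left(g,V \right)} = \frac{1}{2 + 1} = \frac{1}{3}$)
$\left(M{\left(-3,0 j{\left(-1,2 \right)} \right)} + 70\right) C{\left(-10 \right)} = \frac{\frac{1}{3} + 70}{-3 - 10} = \frac{211}{3 \left(-13\right)} = \frac{211}{3} \left(- \frac{1}{13}\right) = - \frac{211}{39}$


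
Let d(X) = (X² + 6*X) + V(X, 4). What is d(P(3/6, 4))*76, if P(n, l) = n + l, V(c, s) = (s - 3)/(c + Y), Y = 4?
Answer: 61199/17 ≈ 3599.9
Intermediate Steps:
V(c, s) = (-3 + s)/(4 + c) (V(c, s) = (s - 3)/(c + 4) = (-3 + s)/(4 + c))
P(n, l) = l + n
d(X) = X² + 1/(4 + X) + 6*X (d(X) = (X² + 6*X) + (-3 + 4)/(4 + X) = (X² + 6*X) + 1/(4 + X) = X² + 1/(4 + X) + 6*X)
d(P(3/6, 4))*76 = ((1 + (4 + 3/6)*(4 + (4 + 3/6))*(6 + (4 + 3/6)))/(4 + (4 + 3/6)))*76 = ((1 + (4 + 3*(⅙))*(4 + (4 + 3*(⅙)))*(6 + (4 + 3*(⅙))))/(4 + (4 + 3*(⅙))))*76 = ((1 + (4 + ½)*(4 + (4 + ½))*(6 + (4 + ½)))/(4 + (4 + ½)))*76 = ((1 + 9*(4 + 9/2)*(6 + 9/2)/2)/(4 + 9/2))*76 = ((1 + (9/2)*(17/2)*(21/2))/(17/2))*76 = (2*(1 + 3213/8)/17)*76 = ((2/17)*(3221/8))*76 = (3221/68)*76 = 61199/17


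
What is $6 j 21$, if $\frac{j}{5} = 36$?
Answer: $22680$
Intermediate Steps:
$j = 180$ ($j = 5 \cdot 36 = 180$)
$6 j 21 = 6 \cdot 180 \cdot 21 = 1080 \cdot 21 = 22680$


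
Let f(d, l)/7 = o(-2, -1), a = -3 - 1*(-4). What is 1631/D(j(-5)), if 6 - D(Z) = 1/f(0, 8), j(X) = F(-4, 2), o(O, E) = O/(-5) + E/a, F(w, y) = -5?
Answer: 34251/131 ≈ 261.46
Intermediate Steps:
a = 1 (a = -3 + 4 = 1)
o(O, E) = E - O/5 (o(O, E) = O/(-5) + E/1 = O*(-⅕) + E*1 = -O/5 + E = E - O/5)
j(X) = -5
f(d, l) = -21/5 (f(d, l) = 7*(-1 - ⅕*(-2)) = 7*(-1 + ⅖) = 7*(-⅗) = -21/5)
D(Z) = 131/21 (D(Z) = 6 - 1/(-21/5) = 6 - 1*(-5/21) = 6 + 5/21 = 131/21)
1631/D(j(-5)) = 1631/(131/21) = 1631*(21/131) = 34251/131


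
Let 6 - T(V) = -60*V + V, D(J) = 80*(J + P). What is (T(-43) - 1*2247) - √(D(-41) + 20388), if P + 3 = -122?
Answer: -4778 - 2*√1777 ≈ -4862.3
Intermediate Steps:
P = -125 (P = -3 - 122 = -125)
D(J) = -10000 + 80*J (D(J) = 80*(J - 125) = 80*(-125 + J) = -10000 + 80*J)
T(V) = 6 + 59*V (T(V) = 6 - (-60*V + V) = 6 - (-59)*V = 6 + 59*V)
(T(-43) - 1*2247) - √(D(-41) + 20388) = ((6 + 59*(-43)) - 1*2247) - √((-10000 + 80*(-41)) + 20388) = ((6 - 2537) - 2247) - √((-10000 - 3280) + 20388) = (-2531 - 2247) - √(-13280 + 20388) = -4778 - √7108 = -4778 - 2*√1777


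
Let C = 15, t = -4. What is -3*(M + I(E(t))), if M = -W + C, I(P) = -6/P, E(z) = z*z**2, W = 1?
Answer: -1353/32 ≈ -42.281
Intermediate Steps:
E(z) = z**3
M = 14 (M = -1*1 + 15 = -1 + 15 = 14)
-3*(M + I(E(t))) = -3*(14 - 6/((-4)**3)) = -3*(14 - 6/(-64)) = -3*(14 - 6*(-1/64)) = -3*(14 + 3/32) = -3*451/32 = -1353/32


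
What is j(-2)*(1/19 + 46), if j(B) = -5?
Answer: -4375/19 ≈ -230.26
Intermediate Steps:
j(-2)*(1/19 + 46) = -5*(1/19 + 46) = -5*875/19 = -4375/19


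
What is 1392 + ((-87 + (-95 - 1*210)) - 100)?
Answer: 900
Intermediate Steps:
1392 + ((-87 + (-95 - 1*210)) - 100) = 1392 + ((-87 + (-95 - 210)) - 100) = 1392 + ((-87 - 305) - 100) = 1392 + (-392 - 100) = 1392 - 492 = 900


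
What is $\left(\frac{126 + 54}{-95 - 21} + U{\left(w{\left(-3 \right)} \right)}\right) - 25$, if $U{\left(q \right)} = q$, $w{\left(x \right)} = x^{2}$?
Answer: $- \frac{509}{29} \approx -17.552$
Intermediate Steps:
$\left(\frac{126 + 54}{-95 - 21} + U{\left(w{\left(-3 \right)} \right)}\right) - 25 = \left(\frac{126 + 54}{-95 - 21} + \left(-3\right)^{2}\right) - 25 = \left(\frac{180}{-116} + 9\right) - 25 = \left(180 \left(- \frac{1}{116}\right) + 9\right) - 25 = \left(- \frac{45}{29} + 9\right) - 25 = \frac{216}{29} - 25 = - \frac{509}{29}$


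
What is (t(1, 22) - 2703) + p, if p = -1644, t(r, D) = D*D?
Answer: -3863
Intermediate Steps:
t(r, D) = D²
(t(1, 22) - 2703) + p = (22² - 2703) - 1644 = (484 - 2703) - 1644 = -2219 - 1644 = -3863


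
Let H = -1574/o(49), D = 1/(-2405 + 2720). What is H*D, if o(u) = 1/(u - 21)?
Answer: -6296/45 ≈ -139.91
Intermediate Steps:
o(u) = 1/(-21 + u)
D = 1/315 ≈ 0.0031746
H = -44072 (H = -1574/(1/(-21 + 49)) = -1574/(1/28) = -1574/1/28 = -1574*28 = -44072)
H*D = -44072*1/315 = -6296/45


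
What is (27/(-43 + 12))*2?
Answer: -54/31 ≈ -1.7419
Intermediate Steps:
(27/(-43 + 12))*2 = (27/(-31))*2 = -1/31*27*2 = -27/31*2 = -54/31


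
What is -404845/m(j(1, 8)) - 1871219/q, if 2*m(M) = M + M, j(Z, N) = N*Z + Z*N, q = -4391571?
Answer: -1777875621991/70265136 ≈ -25302.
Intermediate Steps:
j(Z, N) = 2*N*Z (j(Z, N) = N*Z + N*Z = 2*N*Z)
m(M) = M (m(M) = (M + M)/2 = (2*M)/2 = M)
-404845/m(j(1, 8)) - 1871219/q = -404845/(2*8*1) - 1871219/(-4391571) = -404845/16 - 1871219*(-1/4391571) = -404845*1/16 + 1871219/4391571 = -404845/16 + 1871219/4391571 = -1777875621991/70265136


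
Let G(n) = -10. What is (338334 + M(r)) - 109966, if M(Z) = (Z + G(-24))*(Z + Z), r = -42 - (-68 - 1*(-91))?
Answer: 238118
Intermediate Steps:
r = -65 (r = -42 - (-68 + 91) = -42 - 1*23 = -42 - 23 = -65)
M(Z) = 2*Z*(-10 + Z) (M(Z) = (Z - 10)*(Z + Z) = (-10 + Z)*(2*Z) = 2*Z*(-10 + Z))
(338334 + M(r)) - 109966 = (338334 + 2*(-65)*(-10 - 65)) - 109966 = (338334 + 2*(-65)*(-75)) - 109966 = (338334 + 9750) - 109966 = 348084 - 109966 = 238118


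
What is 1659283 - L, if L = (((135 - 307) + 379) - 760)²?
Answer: 1353474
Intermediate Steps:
L = 305809 (L = ((-172 + 379) - 760)² = (207 - 760)² = (-553)² = 305809)
1659283 - L = 1659283 - 1*305809 = 1659283 - 305809 = 1353474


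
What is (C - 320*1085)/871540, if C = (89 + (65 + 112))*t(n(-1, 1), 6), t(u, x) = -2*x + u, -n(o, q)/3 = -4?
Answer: -17360/43577 ≈ -0.39838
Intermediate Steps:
n(o, q) = 12 (n(o, q) = -3*(-4) = 12)
t(u, x) = u - 2*x
C = 0 (C = (89 + (65 + 112))*(12 - 2*6) = (89 + 177)*(12 - 12) = 266*0 = 0)
(C - 320*1085)/871540 = (0 - 320*1085)/871540 = (0 - 1*347200)*(1/871540) = (0 - 347200)*(1/871540) = -347200*1/871540 = -17360/43577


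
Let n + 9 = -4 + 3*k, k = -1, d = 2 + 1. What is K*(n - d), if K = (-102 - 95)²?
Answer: -737371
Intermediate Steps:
d = 3
K = 38809 (K = (-197)² = 38809)
n = -16 (n = -9 + (-4 + 3*(-1)) = -9 + (-4 - 3) = -9 - 7 = -16)
K*(n - d) = 38809*(-16 - 1*3) = 38809*(-16 - 3) = 38809*(-19) = -737371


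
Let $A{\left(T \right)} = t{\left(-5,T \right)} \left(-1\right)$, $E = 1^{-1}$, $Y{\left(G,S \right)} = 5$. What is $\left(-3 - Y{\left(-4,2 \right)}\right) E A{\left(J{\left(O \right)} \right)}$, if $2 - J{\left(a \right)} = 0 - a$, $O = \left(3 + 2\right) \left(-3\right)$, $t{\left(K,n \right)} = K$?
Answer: $-40$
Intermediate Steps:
$O = -15$ ($O = 5 \left(-3\right) = -15$)
$J{\left(a \right)} = 2 + a$ ($J{\left(a \right)} = 2 - \left(0 - a\right) = 2 - - a = 2 + a$)
$E = 1$
$A{\left(T \right)} = 5$ ($A{\left(T \right)} = \left(-5\right) \left(-1\right) = 5$)
$\left(-3 - Y{\left(-4,2 \right)}\right) E A{\left(J{\left(O \right)} \right)} = \left(-3 - 5\right) 1 \cdot 5 = \left(-8\right) 1 \cdot 5 = \left(-8\right) 5 = -40$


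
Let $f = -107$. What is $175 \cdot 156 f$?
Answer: $-2921100$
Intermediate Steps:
$175 \cdot 156 f = 175 \cdot 156 \left(-107\right) = 27300 \left(-107\right) = -2921100$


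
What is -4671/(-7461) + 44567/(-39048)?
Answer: -16680131/32370792 ≈ -0.51528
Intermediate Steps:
-4671/(-7461) + 44567/(-39048) = -4671*(-1/7461) + 44567*(-1/39048) = 519/829 - 44567/39048 = -16680131/32370792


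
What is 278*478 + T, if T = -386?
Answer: 132498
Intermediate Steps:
278*478 + T = 278*478 - 386 = 132884 - 386 = 132498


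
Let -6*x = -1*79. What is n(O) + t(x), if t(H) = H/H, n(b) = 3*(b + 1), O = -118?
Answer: -350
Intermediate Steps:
n(b) = 3 + 3*b (n(b) = 3*(1 + b) = 3 + 3*b)
x = 79/6 (x = -(-1)*79/6 = -1/6*(-79) = 79/6 ≈ 13.167)
t(H) = 1
n(O) + t(x) = (3 + 3*(-118)) + 1 = (3 - 354) + 1 = -351 + 1 = -350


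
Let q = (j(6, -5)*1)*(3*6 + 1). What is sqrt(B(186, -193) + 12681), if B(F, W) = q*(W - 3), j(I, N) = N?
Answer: sqrt(31301) ≈ 176.92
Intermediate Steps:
q = -95 (q = (-5*1)*(3*6 + 1) = -5*(18 + 1) = -5*19 = -95)
B(F, W) = 285 - 95*W (B(F, W) = -95*(W - 3) = -95*(-3 + W) = 285 - 95*W)
sqrt(B(186, -193) + 12681) = sqrt((285 - 95*(-193)) + 12681) = sqrt((285 + 18335) + 12681) = sqrt(18620 + 12681) = sqrt(31301)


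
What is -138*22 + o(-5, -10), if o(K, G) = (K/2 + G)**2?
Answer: -11519/4 ≈ -2879.8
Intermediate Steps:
o(K, G) = (G + K/2)**2 (o(K, G) = (K*(1/2) + G)**2 = (K/2 + G)**2 = (G + K/2)**2)
-138*22 + o(-5, -10) = -138*22 + (-5 + 2*(-10))**2/4 = -3036 + (-5 - 20)**2/4 = -3036 + (1/4)*(-25)**2 = -3036 + (1/4)*625 = -3036 + 625/4 = -11519/4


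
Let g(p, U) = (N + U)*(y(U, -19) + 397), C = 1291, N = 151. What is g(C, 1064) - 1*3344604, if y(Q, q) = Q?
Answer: -1569489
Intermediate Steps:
g(p, U) = (151 + U)*(397 + U) (g(p, U) = (151 + U)*(U + 397) = (151 + U)*(397 + U))
g(C, 1064) - 1*3344604 = (59947 + 1064² + 548*1064) - 1*3344604 = (59947 + 1132096 + 583072) - 3344604 = 1775115 - 3344604 = -1569489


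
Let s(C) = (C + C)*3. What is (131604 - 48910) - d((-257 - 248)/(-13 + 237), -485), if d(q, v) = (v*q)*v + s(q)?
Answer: 137315111/224 ≈ 6.1301e+5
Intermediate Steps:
s(C) = 6*C (s(C) = (2*C)*3 = 6*C)
d(q, v) = 6*q + q*v² (d(q, v) = (v*q)*v + 6*q = (q*v)*v + 6*q = q*v² + 6*q = 6*q + q*v²)
(131604 - 48910) - d((-257 - 248)/(-13 + 237), -485) = (131604 - 48910) - (-257 - 248)/(-13 + 237)*(6 + (-485)²) = 82694 - (-505/224)*(6 + 235225) = 82694 - (-505*1/224)*235231 = 82694 - (-505)*235231/224 = 82694 - 1*(-118791655/224) = 82694 + 118791655/224 = 137315111/224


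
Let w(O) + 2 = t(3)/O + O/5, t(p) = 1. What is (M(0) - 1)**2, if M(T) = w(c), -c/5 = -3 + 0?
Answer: 1/225 ≈ 0.0044444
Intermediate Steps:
c = 15 (c = -5*(-3 + 0) = -5*(-3) = 15)
w(O) = -2 + 1/O + O/5 (w(O) = -2 + (1/O + O/5) = -2 + 1/O + O/5)
M(T) = 16/15 (M(T) = -2 + 1/15 + (1/5)*15 = -2 + 1/15 + 3 = 16/15)
(M(0) - 1)**2 = (16/15 - 1)**2 = (1/15)**2 = 1/225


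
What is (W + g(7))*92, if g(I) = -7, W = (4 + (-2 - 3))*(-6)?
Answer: -92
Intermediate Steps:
W = 6 (W = (4 - 5)*(-6) = -1*(-6) = 6)
(W + g(7))*92 = (6 - 7)*92 = -1*92 = -92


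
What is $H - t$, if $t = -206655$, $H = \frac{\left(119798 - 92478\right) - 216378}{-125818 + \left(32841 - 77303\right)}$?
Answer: $\frac{17594701229}{85140} \approx 2.0666 \cdot 10^{5}$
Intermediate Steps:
$H = \frac{94529}{85140}$ ($H = \frac{\left(119798 - 92478\right) - 216378}{-125818 + \left(32841 - 77303\right)} = \frac{27320 - 216378}{-125818 - 44462} = - \frac{189058}{-170280} = \left(-189058\right) \left(- \frac{1}{170280}\right) = \frac{94529}{85140} \approx 1.1103$)
$H - t = \frac{94529}{85140} - -206655 = \frac{94529}{85140} + 206655 = \frac{17594701229}{85140}$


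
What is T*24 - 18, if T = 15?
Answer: 342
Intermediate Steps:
T*24 - 18 = 15*24 - 18 = 360 - 18 = 342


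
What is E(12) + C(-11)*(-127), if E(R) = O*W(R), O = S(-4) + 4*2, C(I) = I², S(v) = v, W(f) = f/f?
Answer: -15363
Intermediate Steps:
W(f) = 1
O = 4 (O = -4 + 4*2 = -4 + 8 = 4)
E(R) = 4 (E(R) = 4*1 = 4)
E(12) + C(-11)*(-127) = 4 + (-11)²*(-127) = 4 + 121*(-127) = 4 - 15367 = -15363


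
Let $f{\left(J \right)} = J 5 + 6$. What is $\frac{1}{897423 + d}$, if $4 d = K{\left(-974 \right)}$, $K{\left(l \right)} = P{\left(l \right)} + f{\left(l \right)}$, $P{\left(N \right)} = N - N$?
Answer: $\frac{1}{896207} \approx 1.1158 \cdot 10^{-6}$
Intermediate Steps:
$f{\left(J \right)} = 6 + 5 J$ ($f{\left(J \right)} = 5 J + 6 = 6 + 5 J$)
$P{\left(N \right)} = 0$
$K{\left(l \right)} = 6 + 5 l$ ($K{\left(l \right)} = 0 + \left(6 + 5 l\right) = 6 + 5 l$)
$d = -1216$ ($d = \frac{6 + 5 \left(-974\right)}{4} = \frac{6 - 4870}{4} = \frac{1}{4} \left(-4864\right) = -1216$)
$\frac{1}{897423 + d} = \frac{1}{897423 - 1216} = \frac{1}{896207}$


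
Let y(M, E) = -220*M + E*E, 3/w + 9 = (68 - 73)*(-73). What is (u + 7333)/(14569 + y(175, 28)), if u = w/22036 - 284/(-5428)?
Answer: -78063387468903/246409428226864 ≈ -0.31680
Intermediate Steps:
w = 3/356 (w = 3/(-9 + (68 - 73)*(-73)) = 3/(-9 - 5*(-73)) = 3/(-9 + 365) = 3/356 ≈ 0.0084270)
u = 556986007/10645415312 (u = (3/356)/22036 - 284/(-5428) = (3/356)*(1/22036) - 284*(-1/5428) = 3/7844816 + 71/1357 = 556986007/10645415312 ≈ 0.052322)
y(M, E) = E² - 220*M (y(M, E) = -220*M + E² = E² - 220*M)
(u + 7333)/(14569 + y(175, 28)) = (556986007/10645415312 + 7333)/(14569 + (28² - 220*175)) = 78063387468903/(10645415312*(14569 + (784 - 38500))) = 78063387468903/(10645415312*(14569 - 37716)) = (78063387468903/10645415312)/(-23147) = (78063387468903/10645415312)*(-1/23147) = -78063387468903/246409428226864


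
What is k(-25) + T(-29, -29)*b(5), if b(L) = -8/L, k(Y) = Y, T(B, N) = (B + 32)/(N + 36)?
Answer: -899/35 ≈ -25.686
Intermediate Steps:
T(B, N) = (32 + B)/(36 + N)
k(-25) + T(-29, -29)*b(5) = -25 + ((32 - 29)/(36 - 29))*(-8/5) = -25 + (3/7)*(-8*⅕) = -25 + ((⅐)*3)*(-8/5) = -25 + (3/7)*(-8/5) = -25 - 24/35 = -899/35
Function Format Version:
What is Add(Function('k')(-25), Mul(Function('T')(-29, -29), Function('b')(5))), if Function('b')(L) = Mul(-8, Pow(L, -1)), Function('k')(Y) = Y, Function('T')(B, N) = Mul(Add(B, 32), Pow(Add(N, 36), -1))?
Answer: Rational(-899, 35) ≈ -25.686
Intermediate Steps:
Function('T')(B, N) = Mul(Pow(Add(36, N), -1), Add(32, B)) (Function('T')(B, N) = Mul(Add(32, B), Pow(Add(36, N), -1)) = Mul(Pow(Add(36, N), -1), Add(32, B)))
Add(Function('k')(-25), Mul(Function('T')(-29, -29), Function('b')(5))) = Add(-25, Mul(Mul(Pow(Add(36, -29), -1), Add(32, -29)), Mul(-8, Pow(5, -1)))) = Add(-25, Mul(Mul(Pow(7, -1), 3), Mul(-8, Rational(1, 5)))) = Add(-25, Mul(Mul(Rational(1, 7), 3), Rational(-8, 5))) = Add(-25, Mul(Rational(3, 7), Rational(-8, 5))) = Add(-25, Rational(-24, 35)) = Rational(-899, 35)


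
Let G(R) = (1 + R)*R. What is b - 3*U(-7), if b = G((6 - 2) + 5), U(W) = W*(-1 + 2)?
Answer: 111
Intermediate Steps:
U(W) = W (U(W) = W*1 = W)
G(R) = R*(1 + R)
b = 90 (b = ((6 - 2) + 5)*(1 + ((6 - 2) + 5)) = (4 + 5)*(1 + (4 + 5)) = 9*(1 + 9) = 9*10 = 90)
b - 3*U(-7) = 90 - 3*(-7) = 90 + 21 = 111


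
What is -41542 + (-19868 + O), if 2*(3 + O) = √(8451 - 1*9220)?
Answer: -61413 + I*√769/2 ≈ -61413.0 + 13.865*I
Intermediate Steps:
O = -3 + I*√769/2 (O = -3 + √(8451 - 1*9220)/2 = -3 + √(8451 - 9220)/2 = -3 + √(-769)/2 = -3 + (I*√769)/2 = -3 + I*√769/2 ≈ -3.0 + 13.865*I)
-41542 + (-19868 + O) = -41542 + (-19868 + (-3 + I*√769/2)) = -41542 + (-19871 + I*√769/2) = -61413 + I*√769/2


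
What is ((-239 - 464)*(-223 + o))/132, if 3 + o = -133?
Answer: 252377/132 ≈ 1911.9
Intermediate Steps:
o = -136 (o = -3 - 133 = -136)
((-239 - 464)*(-223 + o))/132 = ((-239 - 464)*(-223 - 136))/132 = -703*(-359)*(1/132) = 252377*(1/132) = 252377/132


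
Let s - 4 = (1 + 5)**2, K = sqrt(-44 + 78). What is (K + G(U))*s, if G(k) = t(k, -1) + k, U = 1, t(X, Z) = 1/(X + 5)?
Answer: 140/3 + 40*sqrt(34) ≈ 279.90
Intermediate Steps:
t(X, Z) = 1/(5 + X)
K = sqrt(34) ≈ 5.8309
G(k) = k + 1/(5 + k) (G(k) = 1/(5 + k) + k = k + 1/(5 + k))
s = 40 (s = 4 + (1 + 5)**2 = 4 + 6**2 = 4 + 36 = 40)
(K + G(U))*s = (sqrt(34) + (1 + 1*(5 + 1))/(5 + 1))*40 = (sqrt(34) + (1 + 1*6)/6)*40 = (sqrt(34) + (1 + 6)/6)*40 = (sqrt(34) + (1/6)*7)*40 = (sqrt(34) + 7/6)*40 = (7/6 + sqrt(34))*40 = 140/3 + 40*sqrt(34)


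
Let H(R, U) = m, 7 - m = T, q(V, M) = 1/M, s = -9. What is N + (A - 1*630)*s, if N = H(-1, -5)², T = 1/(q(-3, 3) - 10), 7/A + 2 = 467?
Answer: 745672769/130355 ≈ 5720.3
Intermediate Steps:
A = 7/465 (A = 7/(-2 + 467) = 7/465 ≈ 0.015054)
T = -3/29 (T = 1/(1/3 - 10) = 1/(⅓ - 10) = 1/(-29/3) = -3/29 ≈ -0.10345)
m = 206/29 (m = 7 - 1*(-3/29) = 7 + 3/29 = 206/29 ≈ 7.1034)
H(R, U) = 206/29
N = 42436/841 (N = (206/29)² = 42436/841 ≈ 50.459)
N + (A - 1*630)*s = 42436/841 + (7/465 - 1*630)*(-9) = 42436/841 + (7/465 - 630)*(-9) = 42436/841 - 292943/465*(-9) = 42436/841 + 878829/155 = 745672769/130355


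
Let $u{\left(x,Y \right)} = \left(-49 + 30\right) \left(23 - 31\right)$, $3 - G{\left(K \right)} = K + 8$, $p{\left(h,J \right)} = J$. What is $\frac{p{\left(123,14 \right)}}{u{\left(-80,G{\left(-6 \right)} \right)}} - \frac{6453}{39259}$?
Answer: $- \frac{215615}{2983684} \approx -0.072265$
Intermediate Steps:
$G{\left(K \right)} = -5 - K$ ($G{\left(K \right)} = 3 - \left(K + 8\right) = 3 - \left(8 + K\right) = -5 - K$)
$u{\left(x,Y \right)} = 152$ ($u{\left(x,Y \right)} = \left(-19\right) \left(-8\right) = 152$)
$\frac{p{\left(123,14 \right)}}{u{\left(-80,G{\left(-6 \right)} \right)}} - \frac{6453}{39259} = \frac{14}{152} - \frac{6453}{39259} = 14 \cdot \frac{1}{152} - \frac{6453}{39259} = \frac{7}{76} - \frac{6453}{39259} = - \frac{215615}{2983684}$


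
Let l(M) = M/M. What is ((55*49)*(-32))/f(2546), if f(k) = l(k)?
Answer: -86240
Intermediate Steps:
l(M) = 1
f(k) = 1
((55*49)*(-32))/f(2546) = ((55*49)*(-32))/1 = (2695*(-32))*1 = -86240*1 = -86240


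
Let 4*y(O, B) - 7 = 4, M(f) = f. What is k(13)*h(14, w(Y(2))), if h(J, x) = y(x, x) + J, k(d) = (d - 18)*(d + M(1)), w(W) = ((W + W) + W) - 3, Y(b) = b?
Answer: -2345/2 ≈ -1172.5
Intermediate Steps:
y(O, B) = 11/4 (y(O, B) = 7/4 + (¼)*4 = 7/4 + 1 = 11/4)
w(W) = -3 + 3*W (w(W) = (2*W + W) - 3 = 3*W - 3 = -3 + 3*W)
k(d) = (1 + d)*(-18 + d) (k(d) = (d - 18)*(d + 1) = (-18 + d)*(1 + d) = (1 + d)*(-18 + d))
h(J, x) = 11/4 + J
k(13)*h(14, w(Y(2))) = (-18 + 13² - 17*13)*(11/4 + 14) = (-18 + 169 - 221)*(67/4) = -70*67/4 = -2345/2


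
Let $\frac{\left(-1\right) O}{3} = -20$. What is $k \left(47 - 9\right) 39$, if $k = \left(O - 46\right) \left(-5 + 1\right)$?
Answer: $-82992$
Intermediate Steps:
$O = 60$ ($O = \left(-3\right) \left(-20\right) = 60$)
$k = -56$ ($k = \left(60 - 46\right) \left(-5 + 1\right) = 14 \left(-4\right) = -56$)
$k \left(47 - 9\right) 39 = - 56 \left(47 - 9\right) 39 = \left(-56\right) 38 \cdot 39 = \left(-2128\right) 39 = -82992$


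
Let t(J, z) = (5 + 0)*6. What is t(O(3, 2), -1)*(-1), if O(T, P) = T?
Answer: -30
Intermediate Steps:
t(J, z) = 30 (t(J, z) = 5*6 = 30)
t(O(3, 2), -1)*(-1) = 30*(-1) = -30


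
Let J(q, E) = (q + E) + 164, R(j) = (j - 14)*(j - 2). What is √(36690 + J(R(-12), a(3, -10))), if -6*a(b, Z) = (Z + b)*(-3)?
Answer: √148858/2 ≈ 192.91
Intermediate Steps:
a(b, Z) = Z/2 + b/2 (a(b, Z) = -(Z + b)*(-3)/6 = -(-3*Z - 3*b)/6 = Z/2 + b/2)
R(j) = (-14 + j)*(-2 + j)
J(q, E) = 164 + E + q (J(q, E) = (E + q) + 164 = 164 + E + q)
√(36690 + J(R(-12), a(3, -10))) = √(36690 + (164 + ((½)*(-10) + (½)*3) + (28 + (-12)² - 16*(-12)))) = √(36690 + (164 + (-5 + 3/2) + (28 + 144 + 192))) = √(36690 + (164 - 7/2 + 364)) = √(36690 + 1049/2) = √(74429/2) = √148858/2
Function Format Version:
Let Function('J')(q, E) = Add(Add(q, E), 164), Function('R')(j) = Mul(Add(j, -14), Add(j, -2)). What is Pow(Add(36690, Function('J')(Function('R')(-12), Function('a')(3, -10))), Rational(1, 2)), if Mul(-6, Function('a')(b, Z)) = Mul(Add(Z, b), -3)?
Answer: Mul(Rational(1, 2), Pow(148858, Rational(1, 2))) ≈ 192.91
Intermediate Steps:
Function('a')(b, Z) = Add(Mul(Rational(1, 2), Z), Mul(Rational(1, 2), b)) (Function('a')(b, Z) = Mul(Rational(-1, 6), Mul(Add(Z, b), -3)) = Mul(Rational(-1, 6), Add(Mul(-3, Z), Mul(-3, b))) = Add(Mul(Rational(1, 2), Z), Mul(Rational(1, 2), b)))
Function('R')(j) = Mul(Add(-14, j), Add(-2, j))
Function('J')(q, E) = Add(164, E, q) (Function('J')(q, E) = Add(Add(E, q), 164) = Add(164, E, q))
Pow(Add(36690, Function('J')(Function('R')(-12), Function('a')(3, -10))), Rational(1, 2)) = Pow(Add(36690, Add(164, Add(Mul(Rational(1, 2), -10), Mul(Rational(1, 2), 3)), Add(28, Pow(-12, 2), Mul(-16, -12)))), Rational(1, 2)) = Pow(Add(36690, Add(164, Add(-5, Rational(3, 2)), Add(28, 144, 192))), Rational(1, 2)) = Pow(Add(36690, Add(164, Rational(-7, 2), 364)), Rational(1, 2)) = Pow(Add(36690, Rational(1049, 2)), Rational(1, 2)) = Pow(Rational(74429, 2), Rational(1, 2)) = Mul(Rational(1, 2), Pow(148858, Rational(1, 2)))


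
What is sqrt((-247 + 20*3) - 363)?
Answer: 5*I*sqrt(22) ≈ 23.452*I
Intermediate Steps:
sqrt((-247 + 20*3) - 363) = sqrt((-247 + 60) - 363) = sqrt(-187 - 363) = sqrt(-550) = 5*I*sqrt(22)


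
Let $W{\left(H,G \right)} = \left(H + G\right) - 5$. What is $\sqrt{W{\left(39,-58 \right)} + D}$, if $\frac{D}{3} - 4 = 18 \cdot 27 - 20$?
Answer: $3 \sqrt{154} \approx 37.229$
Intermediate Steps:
$W{\left(H,G \right)} = -5 + G + H$ ($W{\left(H,G \right)} = \left(G + H\right) - 5 = -5 + G + H$)
$D = 1410$ ($D = 12 + 3 \left(18 \cdot 27 - 20\right) = 12 + 3 \left(486 - 20\right) = 12 + 3 \cdot 466 = 12 + 1398 = 1410$)
$\sqrt{W{\left(39,-58 \right)} + D} = \sqrt{\left(-5 - 58 + 39\right) + 1410} = \sqrt{-24 + 1410} = \sqrt{1386} = 3 \sqrt{154}$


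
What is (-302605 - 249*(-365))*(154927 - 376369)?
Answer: 46883700240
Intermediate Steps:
(-302605 - 249*(-365))*(154927 - 376369) = (-302605 + 90885)*(-221442) = -211720*(-221442) = 46883700240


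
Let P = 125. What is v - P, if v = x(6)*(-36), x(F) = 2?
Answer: -197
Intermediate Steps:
v = -72 (v = 2*(-36) = -72)
v - P = -72 - 1*125 = -72 - 125 = -197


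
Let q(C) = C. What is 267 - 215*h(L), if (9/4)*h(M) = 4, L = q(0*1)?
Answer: -1037/9 ≈ -115.22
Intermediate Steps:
L = 0 (L = 0*1 = 0)
h(M) = 16/9 (h(M) = (4/9)*4 = 16/9)
267 - 215*h(L) = 267 - 215*16/9 = 267 - 3440/9 = -1037/9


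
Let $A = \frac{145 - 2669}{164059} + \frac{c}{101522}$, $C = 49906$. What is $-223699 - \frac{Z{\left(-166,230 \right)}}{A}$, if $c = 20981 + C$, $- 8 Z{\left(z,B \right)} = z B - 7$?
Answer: $- \frac{456299754853691}{1977984140} \approx -2.3069 \cdot 10^{5}$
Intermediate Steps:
$Z{\left(z,B \right)} = \frac{7}{8} - \frac{B z}{8}$ ($Z{\left(z,B \right)} = - \frac{z B - 7}{8} = - \frac{B z - 7}{8} = - \frac{-7 + B z}{8} = \frac{7}{8} - \frac{B z}{8}$)
$c = 70887$ ($c = 20981 + 49906 = 70887$)
$A = \frac{494496035}{724156426}$ ($A = \frac{145 - 2669}{164059} + \frac{70887}{101522} = \left(145 - 2669\right) \frac{1}{164059} + 70887 \cdot \frac{1}{101522} = \left(-2524\right) \frac{1}{164059} + \frac{70887}{101522} = - \frac{2524}{164059} + \frac{70887}{101522} = \frac{494496035}{724156426} \approx 0.68286$)
$-223699 - \frac{Z{\left(-166,230 \right)}}{A} = -223699 - \frac{\frac{7}{8} - \frac{115}{4} \left(-166\right)}{\frac{494496035}{724156426}} = -223699 - \left(\frac{7}{8} + \frac{9545}{2}\right) \frac{724156426}{494496035} = -223699 - \frac{38187}{8} \cdot \frac{724156426}{494496035} = -223699 - \frac{13826680719831}{1977984140} = - \frac{456299754853691}{1977984140}$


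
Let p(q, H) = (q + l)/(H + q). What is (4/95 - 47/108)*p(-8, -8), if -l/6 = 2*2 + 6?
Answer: -68561/41040 ≈ -1.6706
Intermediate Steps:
l = -60 (l = -6*(2*2 + 6) = -6*(4 + 6) = -6*10 = -60)
p(q, H) = (-60 + q)/(H + q) (p(q, H) = (q - 60)/(H + q) = (-60 + q)/(H + q))
(4/95 - 47/108)*p(-8, -8) = (4/95 - 47/108)*((-60 - 8)/(-8 - 8)) = (4*(1/95) - 47*1/108)*(-68/(-16)) = (4/95 - 47/108)*(-1/16*(-68)) = -4033/10260*17/4 = -68561/41040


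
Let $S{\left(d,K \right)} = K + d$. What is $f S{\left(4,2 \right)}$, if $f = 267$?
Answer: $1602$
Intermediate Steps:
$f S{\left(4,2 \right)} = 267 \left(2 + 4\right) = 267 \cdot 6 = 1602$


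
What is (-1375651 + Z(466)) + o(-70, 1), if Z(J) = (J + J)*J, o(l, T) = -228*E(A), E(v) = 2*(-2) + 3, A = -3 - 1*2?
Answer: -941111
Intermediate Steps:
A = -5 (A = -3 - 2 = -5)
E(v) = -1 (E(v) = -4 + 3 = -1)
o(l, T) = 228 (o(l, T) = -228*(-1) = 228)
Z(J) = 2*J² (Z(J) = (2*J)*J = 2*J²)
(-1375651 + Z(466)) + o(-70, 1) = (-1375651 + 2*466²) + 228 = (-1375651 + 2*217156) + 228 = (-1375651 + 434312) + 228 = -941339 + 228 = -941111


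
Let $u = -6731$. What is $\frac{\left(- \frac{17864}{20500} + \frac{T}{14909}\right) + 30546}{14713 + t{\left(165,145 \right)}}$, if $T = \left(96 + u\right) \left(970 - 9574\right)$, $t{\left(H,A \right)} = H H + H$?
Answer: $\frac{2626484918156}{3217032338375} \approx 0.81643$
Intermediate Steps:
$t{\left(H,A \right)} = H + H^{2}$ ($t{\left(H,A \right)} = H^{2} + H = H + H^{2}$)
$T = 57087540$ ($T = \left(96 - 6731\right) \left(970 - 9574\right) = \left(-6635\right) \left(-8604\right) = 57087540$)
$\frac{\left(- \frac{17864}{20500} + \frac{T}{14909}\right) + 30546}{14713 + t{\left(165,145 \right)}} = \frac{\left(- \frac{17864}{20500} + \frac{57087540}{14909}\right) + 30546}{14713 + 165 \left(1 + 165\right)} = \frac{\left(\left(-17864\right) \frac{1}{20500} + 57087540 \cdot \frac{1}{14909}\right) + 30546}{14713 + 165 \cdot 166} = \frac{\left(- \frac{4466}{5125} + \frac{57087540}{14909}\right) + 30546}{14713 + 27390} = \frac{\frac{292507058906}{76408625} + 30546}{42103} = \frac{2626484918156}{76408625} \cdot \frac{1}{42103} = \frac{2626484918156}{3217032338375}$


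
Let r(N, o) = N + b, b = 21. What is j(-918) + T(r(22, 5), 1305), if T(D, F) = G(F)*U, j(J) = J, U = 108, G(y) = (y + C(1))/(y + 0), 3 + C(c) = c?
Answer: -117474/145 ≈ -810.17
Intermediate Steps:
C(c) = -3 + c
G(y) = (-2 + y)/y (G(y) = (y + (-3 + 1))/(y + 0) = (y - 2)/y = (-2 + y)/y)
r(N, o) = 21 + N (r(N, o) = N + 21 = 21 + N)
T(D, F) = 108*(-2 + F)/F (T(D, F) = ((-2 + F)/F)*108 = 108*(-2 + F)/F)
j(-918) + T(r(22, 5), 1305) = -918 + (108 - 216/1305) = -918 + (108 - 216*1/1305) = -918 + (108 - 24/145) = -918 + 15636/145 = -117474/145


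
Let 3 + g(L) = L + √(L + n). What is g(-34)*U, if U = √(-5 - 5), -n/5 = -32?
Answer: I*√10*(-37 + 3*√14) ≈ -81.508*I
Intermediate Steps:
n = 160 (n = -5*(-32) = 160)
U = I*√10 (U = √(-10) = I*√10 ≈ 3.1623*I)
g(L) = -3 + L + √(160 + L) (g(L) = -3 + (L + √(L + 160)) = -3 + (L + √(160 + L)) = -3 + L + √(160 + L))
g(-34)*U = (-3 - 34 + √(160 - 34))*(I*√10) = (-3 - 34 + √126)*(I*√10) = (-3 - 34 + 3*√14)*(I*√10) = (-37 + 3*√14)*(I*√10) = I*√10*(-37 + 3*√14)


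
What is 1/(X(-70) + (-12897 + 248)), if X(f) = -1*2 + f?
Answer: -1/12721 ≈ -7.8610e-5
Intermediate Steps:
X(f) = -2 + f
1/(X(-70) + (-12897 + 248)) = 1/((-2 - 70) + (-12897 + 248)) = 1/(-72 - 12649) = 1/(-12721) = -1/12721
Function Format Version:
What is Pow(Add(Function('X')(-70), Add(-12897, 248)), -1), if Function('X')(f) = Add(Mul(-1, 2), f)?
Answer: Rational(-1, 12721) ≈ -7.8610e-5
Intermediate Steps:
Function('X')(f) = Add(-2, f)
Pow(Add(Function('X')(-70), Add(-12897, 248)), -1) = Pow(Add(Add(-2, -70), Add(-12897, 248)), -1) = Pow(Add(-72, -12649), -1) = Pow(-12721, -1) = Rational(-1, 12721)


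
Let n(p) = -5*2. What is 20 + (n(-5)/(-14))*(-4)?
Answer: 120/7 ≈ 17.143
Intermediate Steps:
n(p) = -10
20 + (n(-5)/(-14))*(-4) = 20 - 10/(-14)*(-4) = 20 - 10*(-1/14)*(-4) = 20 + (5/7)*(-4) = 20 - 20/7 = 120/7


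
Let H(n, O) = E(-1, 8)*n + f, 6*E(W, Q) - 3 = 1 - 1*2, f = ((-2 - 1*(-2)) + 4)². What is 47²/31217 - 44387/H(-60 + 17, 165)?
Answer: -4156875892/156085 ≈ -26632.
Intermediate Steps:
f = 16 (f = ((-2 + 2) + 4)² = (0 + 4)² = 4² = 16)
E(W, Q) = ⅓ (E(W, Q) = ½ + (1 - 1*2)/6 = ½ + (1 - 2)/6 = ½ + (⅙)*(-1) = ½ - ⅙ = ⅓)
H(n, O) = 16 + n/3 (H(n, O) = n/3 + 16 = 16 + n/3)
47²/31217 - 44387/H(-60 + 17, 165) = 47²/31217 - 44387/(16 + (-60 + 17)/3) = 2209*(1/31217) - 44387/(16 + (⅓)*(-43)) = 2209/31217 - 44387/(16 - 43/3) = 2209/31217 - 44387/5/3 = 2209/31217 - 44387*⅗ = 2209/31217 - 133161/5 = -4156875892/156085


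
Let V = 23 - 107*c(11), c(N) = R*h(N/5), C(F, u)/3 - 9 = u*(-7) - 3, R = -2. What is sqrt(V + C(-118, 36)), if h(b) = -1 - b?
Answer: I*sqrt(34995)/5 ≈ 37.414*I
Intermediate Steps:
C(F, u) = 18 - 21*u (C(F, u) = 27 + 3*(u*(-7) - 3) = 27 + 3*(-7*u - 3) = 27 + 3*(-3 - 7*u) = 27 + (-9 - 21*u) = 18 - 21*u)
c(N) = 2 + 2*N/5 (c(N) = -2*(-1 - N/5) = 2 + 2*N/5)
V = -3309/5 (V = 23 - 107*(2 + (2/5)*11) = 23 - 107*(2 + 22/5) = 23 - 107*32/5 = 23 - 3424/5 = -3309/5 ≈ -661.80)
sqrt(V + C(-118, 36)) = sqrt(-3309/5 + (18 - 21*36)) = sqrt(-3309/5 + (18 - 756)) = sqrt(-3309/5 - 738) = sqrt(-6999/5) = I*sqrt(34995)/5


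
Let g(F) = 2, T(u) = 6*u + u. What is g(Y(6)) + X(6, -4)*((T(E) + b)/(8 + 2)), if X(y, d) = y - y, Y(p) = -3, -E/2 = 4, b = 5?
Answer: 2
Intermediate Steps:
E = -8 (E = -2*4 = -8)
X(y, d) = 0
T(u) = 7*u
g(Y(6)) + X(6, -4)*((T(E) + b)/(8 + 2)) = 2 + 0*((7*(-8) + 5)/(8 + 2)) = 2 + 0*((-56 + 5)/10) = 2 + 0*(-51*⅒) = 2 + 0*(-51/10) = 2 + 0 = 2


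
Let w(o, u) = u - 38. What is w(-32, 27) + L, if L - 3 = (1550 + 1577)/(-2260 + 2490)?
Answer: 1287/230 ≈ 5.5956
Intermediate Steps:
w(o, u) = -38 + u
L = 3817/230 (L = 3 + (1550 + 1577)/(-2260 + 2490) = 3 + 3127/230 = 3817/230 ≈ 16.596)
w(-32, 27) + L = (-38 + 27) + 3817/230 = -11 + 3817/230 = 1287/230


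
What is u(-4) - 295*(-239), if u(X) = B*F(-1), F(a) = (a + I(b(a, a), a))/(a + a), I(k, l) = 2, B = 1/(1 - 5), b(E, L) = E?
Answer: 564041/8 ≈ 70505.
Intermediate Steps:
B = -1/4 (B = 1/(-4) = -1/4 ≈ -0.25000)
F(a) = (2 + a)/(2*a) (F(a) = (a + 2)/(a + a) = (2 + a)/((2*a)) = (2 + a)*(1/(2*a)) = (2 + a)/(2*a))
u(X) = 1/8 (u(X) = -(2 - 1)/(8*(-1)) = -(-1)/8 = -1/4*(-1/2) = 1/8)
u(-4) - 295*(-239) = 1/8 - 295*(-239) = 1/8 + 70505 = 564041/8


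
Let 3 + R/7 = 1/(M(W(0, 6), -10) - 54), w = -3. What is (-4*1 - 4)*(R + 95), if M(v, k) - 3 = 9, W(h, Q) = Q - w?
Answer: -1772/3 ≈ -590.67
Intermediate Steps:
W(h, Q) = 3 + Q (W(h, Q) = Q - 1*(-3) = Q + 3 = 3 + Q)
M(v, k) = 12 (M(v, k) = 3 + 9 = 12)
R = -127/6 (R = -21 + 7/(12 - 54) = -21 + 7/(-42) = -21 + 7*(-1/42) = -21 - ⅙ = -127/6 ≈ -21.167)
(-4*1 - 4)*(R + 95) = (-4*1 - 4)*(-127/6 + 95) = (-4 - 4)*(443/6) = -8*443/6 = -1772/3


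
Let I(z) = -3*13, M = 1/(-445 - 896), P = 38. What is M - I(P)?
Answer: 52298/1341 ≈ 38.999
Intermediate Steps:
M = -1/1341 (M = 1/(-1341) = -1/1341 ≈ -0.00074571)
I(z) = -39
M - I(P) = -1/1341 - 1*(-39) = -1/1341 + 39 = 52298/1341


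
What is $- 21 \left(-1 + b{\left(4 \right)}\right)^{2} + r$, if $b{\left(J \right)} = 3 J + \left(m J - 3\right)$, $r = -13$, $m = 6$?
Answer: $-21517$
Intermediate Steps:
$b{\left(J \right)} = -3 + 9 J$ ($b{\left(J \right)} = 3 J + \left(6 J - 3\right) = 3 J + \left(-3 + 6 J\right) = -3 + 9 J$)
$- 21 \left(-1 + b{\left(4 \right)}\right)^{2} + r = - 21 \left(-1 + \left(-3 + 9 \cdot 4\right)\right)^{2} - 13 = - 21 \left(-1 + \left(-3 + 36\right)\right)^{2} - 13 = - 21 \left(-1 + 33\right)^{2} - 13 = - 21 \cdot 32^{2} - 13 = \left(-21\right) 1024 - 13 = -21504 - 13 = -21517$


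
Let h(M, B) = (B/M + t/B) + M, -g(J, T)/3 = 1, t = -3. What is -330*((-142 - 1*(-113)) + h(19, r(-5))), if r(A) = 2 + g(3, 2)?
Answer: 44220/19 ≈ 2327.4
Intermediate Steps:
g(J, T) = -3 (g(J, T) = -3*1 = -3)
r(A) = -1 (r(A) = 2 - 3 = -1)
h(M, B) = M - 3/B + B/M (h(M, B) = (B/M - 3/B) + M = (-3/B + B/M) + M = M - 3/B + B/M)
-330*((-142 - 1*(-113)) + h(19, r(-5))) = -330*((-142 - 1*(-113)) + (19 - 3/(-1) - 1/19)) = -330*((-142 + 113) + (19 - 3*(-1) - 1*1/19)) = -330*(-29 + (19 + 3 - 1/19)) = -330*(-29 + 417/19) = -330*(-134/19) = 44220/19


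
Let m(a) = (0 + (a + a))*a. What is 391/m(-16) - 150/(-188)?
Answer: 37577/24064 ≈ 1.5615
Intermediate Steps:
m(a) = 2*a² (m(a) = (0 + 2*a)*a = (2*a)*a = 2*a²)
391/m(-16) - 150/(-188) = 391/((2*(-16)²)) - 150/(-188) = 391/((2*256)) - 150*(-1/188) = 391/512 + 75/94 = 37577/24064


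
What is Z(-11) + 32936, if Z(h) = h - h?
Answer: 32936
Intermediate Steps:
Z(h) = 0
Z(-11) + 32936 = 0 + 32936 = 32936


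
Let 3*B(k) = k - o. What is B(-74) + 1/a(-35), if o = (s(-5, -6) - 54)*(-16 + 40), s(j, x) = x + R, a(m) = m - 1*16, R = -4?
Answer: 24853/51 ≈ 487.31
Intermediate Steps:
a(m) = -16 + m (a(m) = m - 16 = -16 + m)
s(j, x) = -4 + x (s(j, x) = x - 4 = -4 + x)
o = -1536 (o = ((-4 - 6) - 54)*(-16 + 40) = (-10 - 54)*24 = -64*24 = -1536)
B(k) = 512 + k/3 (B(k) = (k - 1*(-1536))/3 = (k + 1536)/3 = (1536 + k)/3 = 512 + k/3)
B(-74) + 1/a(-35) = (512 + (⅓)*(-74)) + 1/(-16 - 35) = (512 - 74/3) + 1/(-51) = 1462/3 - 1/51 = 24853/51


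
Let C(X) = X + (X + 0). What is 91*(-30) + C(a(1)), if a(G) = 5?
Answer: -2720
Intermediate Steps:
C(X) = 2*X (C(X) = X + X = 2*X)
91*(-30) + C(a(1)) = 91*(-30) + 2*5 = -2730 + 10 = -2720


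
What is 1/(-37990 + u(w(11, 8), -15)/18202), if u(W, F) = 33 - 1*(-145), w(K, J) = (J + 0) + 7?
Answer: -9101/345746901 ≈ -2.6323e-5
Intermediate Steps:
w(K, J) = 7 + J (w(K, J) = J + 7 = 7 + J)
u(W, F) = 178 (u(W, F) = 33 + 145 = 178)
1/(-37990 + u(w(11, 8), -15)/18202) = 1/(-37990 + 178/18202) = 1/(-37990 + 178*(1/18202)) = 1/(-37990 + 89/9101) = 1/(-345746901/9101) = -9101/345746901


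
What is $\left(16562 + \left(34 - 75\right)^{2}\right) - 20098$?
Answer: $-1855$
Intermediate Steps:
$\left(16562 + \left(34 - 75\right)^{2}\right) - 20098 = \left(16562 + \left(-41\right)^{2}\right) - 20098 = \left(16562 + 1681\right) - 20098 = 18243 - 20098 = -1855$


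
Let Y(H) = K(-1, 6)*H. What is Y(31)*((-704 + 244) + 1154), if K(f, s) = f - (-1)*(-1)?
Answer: -43028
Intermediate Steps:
K(f, s) = -1 + f (K(f, s) = f - 1*1 = f - 1 = -1 + f)
Y(H) = -2*H (Y(H) = (-1 - 1)*H = -2*H)
Y(31)*((-704 + 244) + 1154) = (-2*31)*((-704 + 244) + 1154) = -62*(-460 + 1154) = -62*694 = -43028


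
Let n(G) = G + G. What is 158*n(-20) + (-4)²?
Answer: -6304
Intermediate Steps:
n(G) = 2*G
158*n(-20) + (-4)² = 158*(2*(-20)) + (-4)² = 158*(-40) + 16 = -6320 + 16 = -6304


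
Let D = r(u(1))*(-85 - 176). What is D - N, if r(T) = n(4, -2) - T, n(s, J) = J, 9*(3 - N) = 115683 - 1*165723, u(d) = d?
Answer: -4780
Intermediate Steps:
N = 5563 (N = 3 - (115683 - 1*165723)/9 = 3 - (115683 - 165723)/9 = 3 - 1/9*(-50040) = 3 + 5560 = 5563)
r(T) = -2 - T
D = 783 (D = (-2 - 1*1)*(-85 - 176) = (-2 - 1)*(-261) = -3*(-261) = 783)
D - N = 783 - 1*5563 = 783 - 5563 = -4780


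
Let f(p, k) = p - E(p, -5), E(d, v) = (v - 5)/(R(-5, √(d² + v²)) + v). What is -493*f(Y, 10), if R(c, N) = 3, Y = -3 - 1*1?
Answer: 4437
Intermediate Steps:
Y = -4 (Y = -3 - 1 = -4)
E(d, v) = (-5 + v)/(3 + v) (E(d, v) = (v - 5)/(3 + v) = (-5 + v)/(3 + v))
f(p, k) = -5 + p (f(p, k) = p - (-5 - 5)/(3 - 5) = p - (-10)/(-2) = p - (-1)*(-10)/2 = p - 1*5 = p - 5 = -5 + p)
-493*f(Y, 10) = -493*(-5 - 4) = -493*(-9) = 4437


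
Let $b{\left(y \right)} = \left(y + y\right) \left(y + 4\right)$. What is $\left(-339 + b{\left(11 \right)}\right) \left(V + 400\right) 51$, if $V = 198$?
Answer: $-274482$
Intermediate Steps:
$b{\left(y \right)} = 2 y \left(4 + y\right)$
$\left(-339 + b{\left(11 \right)}\right) \left(V + 400\right) 51 = \left(-339 + 2 \cdot 11 \left(4 + 11\right)\right) \left(198 + 400\right) 51 = \left(-339 + 2 \cdot 11 \cdot 15\right) 598 \cdot 51 = \left(-339 + 330\right) 598 \cdot 51 = \left(-9\right) 598 \cdot 51 = \left(-5382\right) 51 = -274482$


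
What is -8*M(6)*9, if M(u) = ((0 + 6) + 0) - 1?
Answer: -360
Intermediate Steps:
M(u) = 5 (M(u) = (6 + 0) - 1 = 6 - 1 = 5)
-8*M(6)*9 = -8*5*9 = -40*9 = -360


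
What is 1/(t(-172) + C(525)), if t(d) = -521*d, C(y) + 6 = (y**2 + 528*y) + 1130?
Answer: 1/643561 ≈ 1.5539e-6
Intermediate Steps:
C(y) = 1124 + y**2 + 528*y (C(y) = -6 + ((y**2 + 528*y) + 1130) = -6 + (1130 + y**2 + 528*y) = 1124 + y**2 + 528*y)
1/(t(-172) + C(525)) = 1/(-521*(-172) + (1124 + 525**2 + 528*525)) = 1/(89612 + (1124 + 275625 + 277200)) = 1/(89612 + 553949) = 1/643561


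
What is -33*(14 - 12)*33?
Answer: -2178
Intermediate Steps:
-33*(14 - 12)*33 = -33*2*33 = -66*33 = -2178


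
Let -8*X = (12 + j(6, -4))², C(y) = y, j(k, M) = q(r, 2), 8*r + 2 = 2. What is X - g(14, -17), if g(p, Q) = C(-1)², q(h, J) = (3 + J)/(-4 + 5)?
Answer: -297/8 ≈ -37.125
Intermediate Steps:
r = 0 (r = -¼ + (⅛)*2 = -¼ + ¼ = 0)
q(h, J) = 3 + J (q(h, J) = (3 + J)/1 = (3 + J)*1 = 3 + J)
j(k, M) = 5 (j(k, M) = 3 + 2 = 5)
g(p, Q) = 1 (g(p, Q) = (-1)² = 1)
X = -289/8 (X = -(12 + 5)²/8 = -⅛*17² = -⅛*289 = -289/8 ≈ -36.125)
X - g(14, -17) = -289/8 - 1*1 = -289/8 - 1 = -297/8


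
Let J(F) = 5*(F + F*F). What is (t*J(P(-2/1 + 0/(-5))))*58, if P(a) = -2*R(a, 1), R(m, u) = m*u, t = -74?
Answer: -429200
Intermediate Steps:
P(a) = -2*a
J(F) = 5*F + 5*F² (J(F) = 5*(F + F²) = 5*F + 5*F²)
(t*J(P(-2/1 + 0/(-5))))*58 = -370*(-2*(-2/1 + 0/(-5)))*(1 - 2*(-2/1 + 0/(-5)))*58 = -370*(-2*(-2*1 + 0*(-⅕)))*(1 - 2*(-2*1 + 0*(-⅕)))*58 = -370*(-2*(-2 + 0))*(1 - 2*(-2 + 0))*58 = -370*(-2*(-2))*(1 - 2*(-2))*58 = -370*4*(1 + 4)*58 = -370*4*5*58 = -74*100*58 = -7400*58 = -429200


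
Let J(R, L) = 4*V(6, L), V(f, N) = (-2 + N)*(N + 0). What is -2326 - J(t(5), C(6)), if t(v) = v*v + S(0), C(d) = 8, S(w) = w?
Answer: -2518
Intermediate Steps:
V(f, N) = N*(-2 + N) (V(f, N) = (-2 + N)*N = N*(-2 + N))
t(v) = v² (t(v) = v*v + 0 = v² + 0 = v²)
J(R, L) = 4*L*(-2 + L) (J(R, L) = 4*(L*(-2 + L)) = 4*L*(-2 + L))
-2326 - J(t(5), C(6)) = -2326 - 4*8*(-2 + 8) = -2326 - 4*8*6 = -2326 - 1*192 = -2326 - 192 = -2518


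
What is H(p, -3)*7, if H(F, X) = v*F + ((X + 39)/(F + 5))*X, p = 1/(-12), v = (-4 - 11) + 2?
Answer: -103495/708 ≈ -146.18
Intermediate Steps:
v = -13 (v = -15 + 2 = -13)
p = -1/12 ≈ -0.083333
H(F, X) = -13*F + X*(39 + X)/(5 + F) (H(F, X) = -13*F + ((X + 39)/(F + 5))*X = -13*F + ((39 + X)/(5 + F))*X = -13*F + X*(39 + X)/(5 + F))
H(p, -3)*7 = (((-3)² - 65*(-1/12) - 13*(-1/12)² + 39*(-3))/(5 - 1/12))*7 = ((9 + 65/12 - 13*1/144 - 117)/(59/12))*7 = (12*(9 + 65/12 - 13/144 - 117)/59)*7 = ((12/59)*(-14785/144))*7 = -14785/708*7 = -103495/708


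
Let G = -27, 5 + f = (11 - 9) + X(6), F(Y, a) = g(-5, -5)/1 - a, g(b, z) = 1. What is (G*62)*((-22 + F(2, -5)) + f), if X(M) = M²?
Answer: -28458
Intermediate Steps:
F(Y, a) = 1 - a (F(Y, a) = 1/1 - a = 1*1 - a = 1 - a)
f = 33 (f = -5 + ((11 - 9) + 6²) = -5 + (2 + 36) = -5 + 38 = 33)
(G*62)*((-22 + F(2, -5)) + f) = (-27*62)*((-22 + (1 - 1*(-5))) + 33) = -1674*((-22 + (1 + 5)) + 33) = -1674*((-22 + 6) + 33) = -1674*(-16 + 33) = -1674*17 = -28458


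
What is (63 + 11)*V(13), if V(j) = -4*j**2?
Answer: -50024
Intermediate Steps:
(63 + 11)*V(13) = (63 + 11)*(-4*13**2) = 74*(-4*169) = 74*(-676) = -50024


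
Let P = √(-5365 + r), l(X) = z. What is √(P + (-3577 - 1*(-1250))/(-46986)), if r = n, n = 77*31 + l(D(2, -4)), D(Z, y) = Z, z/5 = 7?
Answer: √(109336422 + 6623052588*I*√327)/46986 ≈ 5.2105 + 5.2058*I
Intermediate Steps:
z = 35 (z = 5*7 = 35)
l(X) = 35
n = 2422 (n = 77*31 + 35 = 2387 + 35 = 2422)
r = 2422
P = 3*I*√327 (P = √(-5365 + 2422) = √(-2943) = 3*I*√327 ≈ 54.249*I)
√(P + (-3577 - 1*(-1250))/(-46986)) = √(3*I*√327 + (-3577 - 1*(-1250))/(-46986)) = √(3*I*√327 + (-3577 + 1250)*(-1/46986)) = √(3*I*√327 - 2327*(-1/46986)) = √(3*I*√327 + 2327/46986) = √(2327/46986 + 3*I*√327)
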